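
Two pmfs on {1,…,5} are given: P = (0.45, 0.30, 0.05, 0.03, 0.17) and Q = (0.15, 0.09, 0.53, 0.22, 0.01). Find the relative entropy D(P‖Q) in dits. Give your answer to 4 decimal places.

0.5035 dits

D(P‖Q) = Σ p·log₁₀(p/q).
  0.45·log₁₀(0.45/0.15) = 0.21470
  0.30·log₁₀(0.30/0.09) = 0.15686
  0.05·log₁₀(0.05/0.53) = -0.05127
  0.03·log₁₀(0.03/0.22) = -0.02596
  0.17·log₁₀(0.17/0.01) = 0.20918
D(P‖Q) = 0.5035 dits.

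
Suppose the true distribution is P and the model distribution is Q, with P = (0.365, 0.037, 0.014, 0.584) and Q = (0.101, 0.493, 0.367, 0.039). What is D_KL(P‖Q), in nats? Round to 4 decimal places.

1.9079 nats

D(P‖Q) = Σ p·ln(p/q).
  0.365·ln(0.365/0.101) = 0.46894
  0.037·ln(0.037/0.493) = -0.09581
  0.014·ln(0.014/0.367) = -0.04573
  0.584·ln(0.584/0.039) = 1.58050
D(P‖Q) = 1.9079 nats.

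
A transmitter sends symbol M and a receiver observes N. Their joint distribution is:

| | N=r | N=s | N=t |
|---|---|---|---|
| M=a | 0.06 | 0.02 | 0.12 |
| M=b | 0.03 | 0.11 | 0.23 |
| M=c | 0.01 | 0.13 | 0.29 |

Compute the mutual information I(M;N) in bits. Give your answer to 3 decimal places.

0.088 bits

Marginals: p(M) = (0.2000, 0.3700, 0.4300), p(N) = (0.1000, 0.2600, 0.6400).
I(M;N) = Σ p(x,y)·log₂[p(x,y)/(p(x)p(y))].
  (a,r): 0.06·log₂(3.0000) = 0.0951
  (a,s): 0.02·log₂(0.3846) = -0.0276
  (a,t): 0.12·log₂(0.9375) = -0.0112
  (b,r): 0.03·log₂(0.8108) = -0.0091
  (b,s): 0.11·log₂(1.1435) = 0.0213
  (b,t): 0.23·log₂(0.9713) = -0.0097
  (c,r): 0.01·log₂(0.2326) = -0.0210
  (c,s): 0.13·log₂(1.1628) = 0.0283
  (c,t): 0.29·log₂(1.0538) = 0.0219
Sum = 0.088 bits.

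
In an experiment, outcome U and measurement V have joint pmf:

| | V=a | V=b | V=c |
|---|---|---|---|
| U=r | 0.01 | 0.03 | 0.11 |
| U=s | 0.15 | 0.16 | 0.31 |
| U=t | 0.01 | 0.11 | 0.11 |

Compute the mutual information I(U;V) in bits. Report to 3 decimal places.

0.074 bits

Marginals: p(U) = (0.1500, 0.6200, 0.2300), p(V) = (0.1700, 0.3000, 0.5300).
I(U;V) = Σ p(x,y)·log₂[p(x,y)/(p(x)p(y))].
  (r,a): 0.01·log₂(0.3922) = -0.0135
  (r,b): 0.03·log₂(0.6667) = -0.0175
  (r,c): 0.11·log₂(1.3836) = 0.0515
  (s,a): 0.15·log₂(1.4231) = 0.0764
  (s,b): 0.16·log₂(0.8602) = -0.0348
  (s,c): 0.31·log₂(0.9434) = -0.0261
  (t,a): 0.01·log₂(0.2558) = -0.0197
  (t,b): 0.11·log₂(1.5942) = 0.0740
  (t,c): 0.11·log₂(0.9024) = -0.0163
Sum = 0.074 bits.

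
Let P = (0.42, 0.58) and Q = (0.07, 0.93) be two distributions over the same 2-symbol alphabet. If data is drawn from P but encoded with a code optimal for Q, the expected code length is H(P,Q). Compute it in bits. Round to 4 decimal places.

1.6721 bits

H(P,Q) = −Σ p·log₂ q.
  −0.42·log₂(0.07) = 1.61133
  −0.58·log₂(0.93) = 0.06072
H(P,Q) = 1.6721 bits.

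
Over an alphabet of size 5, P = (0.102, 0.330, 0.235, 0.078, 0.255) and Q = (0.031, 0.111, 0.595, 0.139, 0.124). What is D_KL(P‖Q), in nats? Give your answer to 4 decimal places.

0.4015 nats

D(P‖Q) = Σ p·ln(p/q).
  0.102·ln(0.102/0.031) = 0.12148
  0.330·ln(0.330/0.111) = 0.35956
  0.235·ln(0.235/0.595) = -0.21831
  0.078·ln(0.078/0.139) = -0.04507
  0.255·ln(0.255/0.124) = 0.18385
D(P‖Q) = 0.4015 nats.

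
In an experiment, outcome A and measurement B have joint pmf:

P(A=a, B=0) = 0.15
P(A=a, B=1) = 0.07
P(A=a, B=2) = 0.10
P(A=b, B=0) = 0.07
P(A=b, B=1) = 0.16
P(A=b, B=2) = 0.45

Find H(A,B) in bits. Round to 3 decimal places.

2.221 bits

H(A,B) = −Σ p(x,y)·log₂ p(x,y) over all 6 cells.
  cell (a,0): −0.15·log₂0.15 = 0.4105
  cell (a,1): −0.07·log₂0.07 = 0.2686
  cell (a,2): −0.10·log₂0.10 = 0.3322
  cell (b,0): −0.07·log₂0.07 = 0.2686
  cell (b,1): −0.16·log₂0.16 = 0.4230
  cell (b,2): −0.45·log₂0.45 = 0.5184
Sum = 2.221 bits.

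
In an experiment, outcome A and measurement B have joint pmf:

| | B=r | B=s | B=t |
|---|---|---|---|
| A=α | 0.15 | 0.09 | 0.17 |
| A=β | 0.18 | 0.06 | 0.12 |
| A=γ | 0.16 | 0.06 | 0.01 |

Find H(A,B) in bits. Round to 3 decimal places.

2.947 bits

H(A,B) = −Σ p(x,y)·log₂ p(x,y) over all 9 cells.
  cell (α,r): −0.15·log₂0.15 = 0.4105
  cell (α,s): −0.09·log₂0.09 = 0.3127
  cell (α,t): −0.17·log₂0.17 = 0.4346
  cell (β,r): −0.18·log₂0.18 = 0.4453
  cell (β,s): −0.06·log₂0.06 = 0.2435
  cell (β,t): −0.12·log₂0.12 = 0.3671
  cell (γ,r): −0.16·log₂0.16 = 0.4230
  cell (γ,s): −0.06·log₂0.06 = 0.2435
  cell (γ,t): −0.01·log₂0.01 = 0.0664
Sum = 2.947 bits.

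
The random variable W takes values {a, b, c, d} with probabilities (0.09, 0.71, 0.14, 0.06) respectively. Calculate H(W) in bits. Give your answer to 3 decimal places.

H(W) = −Σ p·log₂ p.
  −(0.09)·log₂(0.09) = 0.3127
  −(0.71)·log₂(0.71) = 0.3508
  −(0.14)·log₂(0.14) = 0.3971
  −(0.06)·log₂(0.06) = 0.2435
Sum: 0.3127 + 0.3508 + 0.3971 + 0.2435 = 1.304 bits.

1.304 bits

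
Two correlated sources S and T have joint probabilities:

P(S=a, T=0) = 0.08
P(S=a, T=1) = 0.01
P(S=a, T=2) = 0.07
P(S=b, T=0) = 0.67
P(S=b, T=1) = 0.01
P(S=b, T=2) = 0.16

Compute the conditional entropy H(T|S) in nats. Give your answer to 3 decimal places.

Chain rule: H(T|S) = H(S,T) − H(S).
Marginals: p(S) = (0.1600, 0.8400), p(T) = (0.7500, 0.0200, 0.2300).
H(S,T) = 1.0418 nats; H(S) = 0.4397 nats.
H(T|S) = 1.0418 − 0.4397 = 0.602 nats.

0.602 nats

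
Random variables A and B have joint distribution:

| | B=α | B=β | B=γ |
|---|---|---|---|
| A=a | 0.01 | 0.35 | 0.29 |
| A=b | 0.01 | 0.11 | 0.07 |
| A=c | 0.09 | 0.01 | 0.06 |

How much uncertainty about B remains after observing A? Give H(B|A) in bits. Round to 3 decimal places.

Marginals: p(A) = (0.6500, 0.1900, 0.1600), p(B) = (0.1100, 0.4700, 0.4200).
H(B|A) = Σ p(A) · H(B|A=·).
  A=a: p=0.6500, H(B|A=a) = 1.0930
  A=b: p=0.1900, H(B|A=b) = 1.2108
  A=c: p=0.1600, H(B|A=c) = 1.2476
Weighted sum = 1.140 bits.

1.140 bits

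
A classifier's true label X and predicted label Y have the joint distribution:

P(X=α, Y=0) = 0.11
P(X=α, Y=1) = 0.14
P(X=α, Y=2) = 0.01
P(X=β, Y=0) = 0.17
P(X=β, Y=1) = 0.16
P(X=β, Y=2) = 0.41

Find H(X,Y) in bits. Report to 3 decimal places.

H(X,Y) = −Σ p(x,y)·log₂ p(x,y) over all 6 cells.
  cell (α,0): −0.11·log₂0.11 = 0.3503
  cell (α,1): −0.14·log₂0.14 = 0.3971
  cell (α,2): −0.01·log₂0.01 = 0.0664
  cell (β,0): −0.17·log₂0.17 = 0.4346
  cell (β,1): −0.16·log₂0.16 = 0.4230
  cell (β,2): −0.41·log₂0.41 = 0.5274
Sum = 2.199 bits.

2.199 bits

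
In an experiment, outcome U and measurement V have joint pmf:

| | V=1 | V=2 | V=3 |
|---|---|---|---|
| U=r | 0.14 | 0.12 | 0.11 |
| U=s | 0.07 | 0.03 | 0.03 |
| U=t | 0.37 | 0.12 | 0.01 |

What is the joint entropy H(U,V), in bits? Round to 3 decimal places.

H(U,V) = −Σ p(x,y)·log₂ p(x,y) over all 9 cells.
  cell (r,1): −0.14·log₂0.14 = 0.3971
  cell (r,2): −0.12·log₂0.12 = 0.3671
  cell (r,3): −0.11·log₂0.11 = 0.3503
  cell (s,1): −0.07·log₂0.07 = 0.2686
  cell (s,2): −0.03·log₂0.03 = 0.1518
  cell (s,3): −0.03·log₂0.03 = 0.1518
  cell (t,1): −0.37·log₂0.37 = 0.5307
  cell (t,2): −0.12·log₂0.12 = 0.3671
  cell (t,3): −0.01·log₂0.01 = 0.0664
Sum = 2.651 bits.

2.651 bits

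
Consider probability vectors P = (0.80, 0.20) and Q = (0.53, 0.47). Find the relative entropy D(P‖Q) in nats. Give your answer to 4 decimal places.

0.1585 nats

D(P‖Q) = Σ p·ln(p/q).
  0.80·ln(0.80/0.53) = 0.32939
  0.20·ln(0.20/0.47) = -0.17088
D(P‖Q) = 0.1585 nats.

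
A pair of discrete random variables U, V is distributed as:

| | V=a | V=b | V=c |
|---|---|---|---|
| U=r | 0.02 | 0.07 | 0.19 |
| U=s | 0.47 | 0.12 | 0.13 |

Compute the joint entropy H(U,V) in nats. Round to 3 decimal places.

H(U,V) = −Σ p(x,y)·ln p(x,y) over all 6 cells.
  cell (r,a): −0.02·ln0.02 = 0.0782
  cell (r,b): −0.07·ln0.07 = 0.1861
  cell (r,c): −0.19·ln0.19 = 0.3155
  cell (s,a): −0.47·ln0.47 = 0.3549
  cell (s,b): −0.12·ln0.12 = 0.2544
  cell (s,c): −0.13·ln0.13 = 0.2652
Sum = 1.454 nats.

1.454 nats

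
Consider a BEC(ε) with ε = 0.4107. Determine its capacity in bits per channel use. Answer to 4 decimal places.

0.5893 bits

Binary erasure channel: capacity C = 1 − ε.
C = 1 − 0.4107 = 0.5893 bits per channel use.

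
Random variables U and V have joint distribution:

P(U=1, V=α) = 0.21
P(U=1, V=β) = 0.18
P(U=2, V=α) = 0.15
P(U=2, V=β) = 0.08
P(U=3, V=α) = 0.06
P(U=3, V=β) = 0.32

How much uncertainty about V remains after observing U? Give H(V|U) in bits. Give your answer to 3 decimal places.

Chain rule: H(V|U) = H(U,V) − H(U).
Marginals: p(U) = (0.3900, 0.2300, 0.3800), p(V) = (0.4200, 0.5800).
H(U,V) = 2.3898 bits; H(U) = 1.5479 bits.
H(V|U) = 2.3898 − 1.5479 = 0.842 bits.

0.842 bits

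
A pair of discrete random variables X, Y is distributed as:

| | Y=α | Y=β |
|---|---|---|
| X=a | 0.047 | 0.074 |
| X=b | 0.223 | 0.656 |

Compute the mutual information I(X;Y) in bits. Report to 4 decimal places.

0.0066 bits

Marginals: p(X) = (0.1210, 0.8790), p(Y) = (0.2700, 0.7300).
I(X;Y) = Σ p(x,y)·log₂[p(x,y)/(p(x)p(y))].
  (a,α): 0.047·log₂(1.4386) = 0.02466
  (a,β): 0.074·log₂(0.8378) = -0.01890
  (b,α): 0.223·log₂(0.9396) = -0.02004
  (b,β): 0.656·log₂(1.0223) = 0.02090
Sum = 0.0066 bits.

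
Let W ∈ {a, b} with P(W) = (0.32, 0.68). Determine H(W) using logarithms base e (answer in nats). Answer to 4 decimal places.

H(W) = −Σ p·ln p.
  −(0.32)·ln(0.32) = 0.36462
  −(0.68)·ln(0.68) = 0.26225
Sum: 0.36462 + 0.26225 = 0.6269 nats.

0.6269 nats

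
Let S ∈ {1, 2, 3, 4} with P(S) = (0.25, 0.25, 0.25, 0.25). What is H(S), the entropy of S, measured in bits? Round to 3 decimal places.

2.000 bits

H(S) = −Σ p·log₂ p.
  −(0.25)·log₂(0.25) = 0.5000
  −(0.25)·log₂(0.25) = 0.5000
  −(0.25)·log₂(0.25) = 0.5000
  −(0.25)·log₂(0.25) = 0.5000
Sum: 0.5000 + 0.5000 + 0.5000 + 0.5000 = 2.000 bits.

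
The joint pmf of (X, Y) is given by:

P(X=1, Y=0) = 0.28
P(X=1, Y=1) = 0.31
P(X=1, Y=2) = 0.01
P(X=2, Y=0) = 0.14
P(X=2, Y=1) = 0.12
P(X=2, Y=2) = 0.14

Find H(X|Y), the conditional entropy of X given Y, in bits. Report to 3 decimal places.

Marginals: p(X) = (0.6000, 0.4000), p(Y) = (0.4200, 0.4300, 0.1500).
H(X|Y) = Σ p(Y) · H(X|Y=·).
  Y=0: p=0.4200, H(X|Y=0) = 0.9183
  Y=1: p=0.4300, H(X|Y=1) = 0.8542
  Y=2: p=0.1500, H(X|Y=2) = 0.3534
Weighted sum = 0.806 bits.

0.806 bits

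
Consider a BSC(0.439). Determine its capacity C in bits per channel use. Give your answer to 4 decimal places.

Binary symmetric channel: C = 1 − h₂(ε) where h₂ is the binary entropy function.
h₂(0.439) = −0.439·log₂0.439 − 0.561·log₂0.561 = 0.9892.
C = 1 − 0.9892 = 0.0108 bits per channel use.

0.0108 bits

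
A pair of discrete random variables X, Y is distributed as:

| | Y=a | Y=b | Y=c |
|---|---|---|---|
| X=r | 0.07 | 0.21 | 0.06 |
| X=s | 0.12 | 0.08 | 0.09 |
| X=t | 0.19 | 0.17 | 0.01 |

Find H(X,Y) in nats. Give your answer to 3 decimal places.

2.019 nats

H(X,Y) = −Σ p(x,y)·ln p(x,y) over all 9 cells.
  cell (r,a): −0.07·ln0.07 = 0.1861
  cell (r,b): −0.21·ln0.21 = 0.3277
  cell (r,c): −0.06·ln0.06 = 0.1688
  cell (s,a): −0.12·ln0.12 = 0.2544
  cell (s,b): −0.08·ln0.08 = 0.2021
  cell (s,c): −0.09·ln0.09 = 0.2167
  cell (t,a): −0.19·ln0.19 = 0.3155
  cell (t,b): −0.17·ln0.17 = 0.3012
  cell (t,c): −0.01·ln0.01 = 0.0461
Sum = 2.019 nats.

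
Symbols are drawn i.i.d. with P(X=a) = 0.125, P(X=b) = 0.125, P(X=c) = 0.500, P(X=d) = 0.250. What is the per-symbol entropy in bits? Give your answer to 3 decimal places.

1.750 bits

H(X) = −Σ p·log₂ p.
  −(0.125)·log₂(0.125) = 0.3750
  −(0.125)·log₂(0.125) = 0.3750
  −(0.500)·log₂(0.500) = 0.5000
  −(0.250)·log₂(0.250) = 0.5000
Sum: 0.3750 + 0.3750 + 0.5000 + 0.5000 = 1.750 bits.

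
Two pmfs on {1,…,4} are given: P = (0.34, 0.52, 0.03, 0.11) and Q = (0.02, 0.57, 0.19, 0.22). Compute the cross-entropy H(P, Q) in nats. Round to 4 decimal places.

1.8388 nats

H(P,Q) = −Σ p·ln q.
  −0.34·ln(0.02) = 1.33009
  −0.52·ln(0.57) = 0.29230
  −0.03·ln(0.19) = 0.04982
  −0.11·ln(0.22) = 0.16655
H(P,Q) = 1.8388 nats.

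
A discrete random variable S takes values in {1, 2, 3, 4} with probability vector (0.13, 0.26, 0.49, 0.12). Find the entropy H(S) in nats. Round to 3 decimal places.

1.219 nats

H(S) = −Σ p·ln p.
  −(0.13)·ln(0.13) = 0.2652
  −(0.26)·ln(0.26) = 0.3502
  −(0.49)·ln(0.49) = 0.3495
  −(0.12)·ln(0.12) = 0.2544
Sum: 0.2652 + 0.3502 + 0.3495 + 0.2544 = 1.219 nats.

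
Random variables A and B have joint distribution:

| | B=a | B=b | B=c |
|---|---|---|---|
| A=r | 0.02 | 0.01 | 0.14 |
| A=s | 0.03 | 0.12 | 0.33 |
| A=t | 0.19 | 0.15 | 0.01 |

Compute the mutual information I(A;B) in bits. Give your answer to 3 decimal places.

Marginals: p(A) = (0.1700, 0.4800, 0.3500), p(B) = (0.2400, 0.2800, 0.4800).
I(A;B) = H(A) + H(B) − H(A,B).
H(A) = 1.4730, H(B) = 1.5166, H(A,B) = 2.5553.
I(A;B) = 1.4730 + 1.5166 − 2.5553 = 0.434 bits.

0.434 bits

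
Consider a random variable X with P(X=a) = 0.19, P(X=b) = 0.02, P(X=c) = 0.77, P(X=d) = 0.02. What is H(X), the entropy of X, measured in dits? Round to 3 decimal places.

0.292 dits

H(X) = −Σ p·log₁₀ p.
  −(0.19)·log₁₀(0.19) = 0.1370
  −(0.02)·log₁₀(0.02) = 0.0340
  −(0.77)·log₁₀(0.77) = 0.0874
  −(0.02)·log₁₀(0.02) = 0.0340
Sum: 0.1370 + 0.0340 + 0.0874 + 0.0340 = 0.292 dits.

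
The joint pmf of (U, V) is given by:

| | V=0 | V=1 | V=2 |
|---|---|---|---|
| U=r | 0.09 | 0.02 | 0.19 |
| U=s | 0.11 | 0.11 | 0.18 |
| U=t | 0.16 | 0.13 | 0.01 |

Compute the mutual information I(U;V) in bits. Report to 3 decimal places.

0.239 bits

Marginals: p(U) = (0.3000, 0.4000, 0.3000), p(V) = (0.3600, 0.2600, 0.3800).
I(U;V) = H(U) + H(V) − H(U,V).
H(U) = 1.5710, H(V) = 1.5664, H(U,V) = 2.8987.
I(U;V) = 1.5710 + 1.5664 − 2.8987 = 0.239 bits.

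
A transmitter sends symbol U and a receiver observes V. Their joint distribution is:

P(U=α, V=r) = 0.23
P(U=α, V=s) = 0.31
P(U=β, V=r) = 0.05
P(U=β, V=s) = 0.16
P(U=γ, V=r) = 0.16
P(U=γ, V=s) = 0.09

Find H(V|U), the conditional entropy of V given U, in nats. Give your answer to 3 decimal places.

0.647 nats

Marginals: p(U) = (0.5400, 0.2100, 0.2500), p(V) = (0.4400, 0.5600).
H(V|U) = Σ p(U) · H(V|U=·).
  U=α: p=0.5400, H(V|U=α) = 0.6821
  U=β: p=0.2100, H(V|U=β) = 0.5489
  U=γ: p=0.2500, H(V|U=γ) = 0.6534
Weighted sum = 0.647 nats.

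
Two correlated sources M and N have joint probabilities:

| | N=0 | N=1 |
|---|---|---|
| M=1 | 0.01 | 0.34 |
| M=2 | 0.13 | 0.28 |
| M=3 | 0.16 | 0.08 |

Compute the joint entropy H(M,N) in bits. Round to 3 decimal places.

H(M,N) = −Σ p(x,y)·log₂ p(x,y) over all 6 cells.
  cell (1,0): −0.01·log₂0.01 = 0.0664
  cell (1,1): −0.34·log₂0.34 = 0.5292
  cell (2,0): −0.13·log₂0.13 = 0.3826
  cell (2,1): −0.28·log₂0.28 = 0.5142
  cell (3,0): −0.16·log₂0.16 = 0.4230
  cell (3,1): −0.08·log₂0.08 = 0.2915
Sum = 2.207 bits.

2.207 bits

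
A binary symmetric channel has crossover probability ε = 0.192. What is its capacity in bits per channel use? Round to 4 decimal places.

Binary symmetric channel: C = 1 − h₂(ε) where h₂ is the binary entropy function.
h₂(0.192) = −0.192·log₂0.192 − 0.808·log₂0.808 = 0.7056.
C = 1 − 0.7056 = 0.2944 bits per channel use.

0.2944 bits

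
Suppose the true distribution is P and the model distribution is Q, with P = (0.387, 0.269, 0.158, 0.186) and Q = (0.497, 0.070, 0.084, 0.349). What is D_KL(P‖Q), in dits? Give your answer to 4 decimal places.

D(P‖Q) = Σ p·log₁₀(p/q).
  0.387·log₁₀(0.387/0.497) = -0.04205
  0.269·log₁₀(0.269/0.070) = 0.15727
  0.158·log₁₀(0.158/0.084) = 0.04335
  0.186·log₁₀(0.186/0.349) = -0.05084
D(P‖Q) = 0.1077 dits.

0.1077 dits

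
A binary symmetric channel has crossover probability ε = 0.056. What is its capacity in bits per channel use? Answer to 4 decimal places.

0.6886 bits

Binary symmetric channel: C = 1 − h₂(ε) where h₂ is the binary entropy function.
h₂(0.056) = −0.056·log₂0.056 − 0.944·log₂0.944 = 0.3114.
C = 1 − 0.3114 = 0.6886 bits per channel use.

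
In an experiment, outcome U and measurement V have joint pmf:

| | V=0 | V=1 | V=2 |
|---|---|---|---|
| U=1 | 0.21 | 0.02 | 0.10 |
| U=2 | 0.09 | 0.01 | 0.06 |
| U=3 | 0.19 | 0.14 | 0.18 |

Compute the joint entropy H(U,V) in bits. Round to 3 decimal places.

H(U,V) = −Σ p(x,y)·log₂ p(x,y) over all 9 cells.
  cell (1,0): −0.21·log₂0.21 = 0.4728
  cell (1,1): −0.02·log₂0.02 = 0.1129
  cell (1,2): −0.10·log₂0.10 = 0.3322
  cell (2,0): −0.09·log₂0.09 = 0.3127
  cell (2,1): −0.01·log₂0.01 = 0.0664
  cell (2,2): −0.06·log₂0.06 = 0.2435
  cell (3,0): −0.19·log₂0.19 = 0.4552
  cell (3,1): −0.14·log₂0.14 = 0.3971
  cell (3,2): −0.18·log₂0.18 = 0.4453
Sum = 2.838 bits.

2.838 bits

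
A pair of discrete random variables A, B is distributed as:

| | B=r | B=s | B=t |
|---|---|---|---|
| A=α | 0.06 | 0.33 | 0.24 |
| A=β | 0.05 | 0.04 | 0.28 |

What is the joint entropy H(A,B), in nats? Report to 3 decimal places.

H(A,B) = −Σ p(x,y)·ln p(x,y) over all 6 cells.
  cell (α,r): −0.06·ln0.06 = 0.1688
  cell (α,s): −0.33·ln0.33 = 0.3659
  cell (α,t): −0.24·ln0.24 = 0.3425
  cell (β,r): −0.05·ln0.05 = 0.1498
  cell (β,s): −0.04·ln0.04 = 0.1288
  cell (β,t): −0.28·ln0.28 = 0.3564
Sum = 1.512 nats.

1.512 nats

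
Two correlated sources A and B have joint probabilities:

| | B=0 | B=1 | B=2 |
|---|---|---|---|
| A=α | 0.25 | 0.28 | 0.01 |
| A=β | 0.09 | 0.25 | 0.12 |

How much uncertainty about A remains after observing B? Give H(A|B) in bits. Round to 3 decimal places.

0.863 bits

Marginals: p(A) = (0.5400, 0.4600), p(B) = (0.3400, 0.5300, 0.1300).
H(A|B) = Σ p(B) · H(A|B=·).
  B=0: p=0.3400, H(A|B=0) = 0.8338
  B=1: p=0.5300, H(A|B=1) = 0.9977
  B=2: p=0.1300, H(A|B=2) = 0.3912
Weighted sum = 0.863 bits.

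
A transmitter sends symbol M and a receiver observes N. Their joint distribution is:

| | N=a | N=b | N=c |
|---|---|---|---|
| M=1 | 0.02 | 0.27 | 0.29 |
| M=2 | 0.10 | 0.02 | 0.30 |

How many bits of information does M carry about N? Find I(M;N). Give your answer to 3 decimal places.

Marginals: p(M) = (0.5800, 0.4200), p(N) = (0.1200, 0.2900, 0.5900).
I(M;N) = Σ p(x,y)·log₂[p(x,y)/(p(x)p(y))].
  (1,a): 0.02·log₂(0.2874) = -0.0360
  (1,b): 0.27·log₂(1.6052) = 0.1844
  (1,c): 0.29·log₂(0.8475) = -0.0692
  (2,a): 0.10·log₂(1.9841) = 0.0989
  (2,b): 0.02·log₂(0.1642) = -0.0521
  (2,c): 0.30·log₂(1.2107) = 0.0827
Sum = 0.209 bits.

0.209 bits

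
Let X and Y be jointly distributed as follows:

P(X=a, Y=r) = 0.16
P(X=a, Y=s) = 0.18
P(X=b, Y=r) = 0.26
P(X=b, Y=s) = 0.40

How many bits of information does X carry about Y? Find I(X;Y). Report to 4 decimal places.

Marginals: p(X) = (0.3400, 0.6600), p(Y) = (0.4200, 0.5800).
I(X;Y) = H(X) + H(Y) − H(X,Y).
H(X) = 0.9248, H(Y) = 0.9815, H(X,Y) = 1.9024.
I(X;Y) = 0.9248 + 0.9815 − 1.9024 = 0.0039 bits.

0.0039 bits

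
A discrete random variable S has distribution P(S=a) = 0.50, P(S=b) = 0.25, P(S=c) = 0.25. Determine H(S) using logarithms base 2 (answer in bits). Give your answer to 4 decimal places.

H(S) = −Σ p·log₂ p.
  −(0.50)·log₂(0.50) = 0.50000
  −(0.25)·log₂(0.25) = 0.50000
  −(0.25)·log₂(0.25) = 0.50000
Sum: 0.50000 + 0.50000 + 0.50000 = 1.5000 bits.

1.5000 bits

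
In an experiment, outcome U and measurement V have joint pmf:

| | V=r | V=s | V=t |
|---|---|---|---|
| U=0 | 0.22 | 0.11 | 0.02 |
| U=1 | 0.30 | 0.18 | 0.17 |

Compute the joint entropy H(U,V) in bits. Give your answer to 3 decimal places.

H(U,V) = −Σ p(x,y)·log₂ p(x,y) over all 6 cells.
  cell (0,r): −0.22·log₂0.22 = 0.4806
  cell (0,s): −0.11·log₂0.11 = 0.3503
  cell (0,t): −0.02·log₂0.02 = 0.1129
  cell (1,r): −0.30·log₂0.30 = 0.5211
  cell (1,s): −0.18·log₂0.18 = 0.4453
  cell (1,t): −0.17·log₂0.17 = 0.4346
Sum = 2.345 bits.

2.345 bits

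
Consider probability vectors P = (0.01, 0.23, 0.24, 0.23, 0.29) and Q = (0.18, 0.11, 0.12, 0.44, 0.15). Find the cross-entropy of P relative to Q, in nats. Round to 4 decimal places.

H(P,Q) = −Σ p·ln q.
  −0.01·ln(0.18) = 0.01715
  −0.23·ln(0.11) = 0.50767
  −0.24·ln(0.12) = 0.50886
  −0.23·ln(0.44) = 0.18883
  −0.29·ln(0.15) = 0.55016
H(P,Q) = 1.7727 nats.

1.7727 nats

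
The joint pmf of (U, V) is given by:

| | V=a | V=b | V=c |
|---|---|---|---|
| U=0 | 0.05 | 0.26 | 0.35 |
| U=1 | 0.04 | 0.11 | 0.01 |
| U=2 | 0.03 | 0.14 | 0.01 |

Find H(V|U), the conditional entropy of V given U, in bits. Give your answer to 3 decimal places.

Chain rule: H(V|U) = H(U,V) − H(U).
Marginals: p(U) = (0.6600, 0.1600, 0.1800), p(V) = (0.1200, 0.5100, 0.3700).
H(U,V) = 2.4693 bits; H(U) = 1.2640 bits.
H(V|U) = 2.4693 − 1.2640 = 1.205 bits.

1.205 bits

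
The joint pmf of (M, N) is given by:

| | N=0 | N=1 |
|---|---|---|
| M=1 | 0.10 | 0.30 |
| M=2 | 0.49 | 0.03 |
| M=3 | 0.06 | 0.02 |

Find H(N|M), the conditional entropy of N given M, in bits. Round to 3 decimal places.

Marginals: p(M) = (0.4000, 0.5200, 0.0800), p(N) = (0.6500, 0.3500).
H(N|M) = Σ p(M) · H(N|M=·).
  M=1: p=0.4000, H(N|M=1) = 0.8113
  M=2: p=0.5200, H(N|M=2) = 0.3182
  M=3: p=0.0800, H(N|M=3) = 0.8113
Weighted sum = 0.555 bits.

0.555 bits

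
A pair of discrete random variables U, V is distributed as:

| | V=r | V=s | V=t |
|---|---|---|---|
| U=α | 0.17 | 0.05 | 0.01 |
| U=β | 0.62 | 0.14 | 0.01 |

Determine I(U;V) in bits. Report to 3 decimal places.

Marginals: p(U) = (0.2300, 0.7700), p(V) = (0.7900, 0.1900, 0.0200).
I(U;V) = Σ p(x,y)·log₂[p(x,y)/(p(x)p(y))].
  (α,r): 0.17·log₂(0.9356) = -0.0163
  (α,s): 0.05·log₂(1.1442) = 0.0097
  (α,t): 0.01·log₂(2.1739) = 0.0112
  (β,r): 0.62·log₂(1.0192) = 0.0170
  (β,s): 0.14·log₂(0.9569) = -0.0089
  (β,t): 0.01·log₂(0.6494) = -0.0062
Sum = 0.007 bits.

0.007 bits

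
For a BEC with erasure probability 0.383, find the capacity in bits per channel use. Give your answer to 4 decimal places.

0.6170 bits

Binary erasure channel: capacity C = 1 − ε.
C = 1 − 0.383 = 0.6170 bits per channel use.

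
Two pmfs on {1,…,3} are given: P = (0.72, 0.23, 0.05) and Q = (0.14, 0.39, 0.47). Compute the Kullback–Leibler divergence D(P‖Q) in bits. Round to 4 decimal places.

1.3642 bits

D(P‖Q) = Σ p·log₂(p/q).
  0.72·log₂(0.72/0.14) = 1.70105
  0.23·log₂(0.23/0.39) = -0.17522
  0.05·log₂(0.05/0.47) = -0.16163
D(P‖Q) = 1.3642 bits.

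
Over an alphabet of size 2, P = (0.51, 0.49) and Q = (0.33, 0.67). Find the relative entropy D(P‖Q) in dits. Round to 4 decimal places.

0.0298 dits

D(P‖Q) = Σ p·log₁₀(p/q).
  0.51·log₁₀(0.51/0.33) = 0.09642
  0.49·log₁₀(0.49/0.67) = -0.06658
D(P‖Q) = 0.0298 dits.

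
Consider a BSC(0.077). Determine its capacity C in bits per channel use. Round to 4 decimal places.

Binary symmetric channel: C = 1 − h₂(ε) where h₂ is the binary entropy function.
h₂(0.077) = −0.077·log₂0.077 − 0.923·log₂0.923 = 0.3915.
C = 1 − 0.3915 = 0.6085 bits per channel use.

0.6085 bits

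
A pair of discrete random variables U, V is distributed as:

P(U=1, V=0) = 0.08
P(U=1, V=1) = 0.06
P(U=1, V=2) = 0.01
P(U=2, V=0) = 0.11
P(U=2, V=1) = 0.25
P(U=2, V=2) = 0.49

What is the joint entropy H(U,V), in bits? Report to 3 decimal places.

H(U,V) = −Σ p(x,y)·log₂ p(x,y) over all 6 cells.
  cell (1,0): −0.08·log₂0.08 = 0.2915
  cell (1,1): −0.06·log₂0.06 = 0.2435
  cell (1,2): −0.01·log₂0.01 = 0.0664
  cell (2,0): −0.11·log₂0.11 = 0.3503
  cell (2,1): −0.25·log₂0.25 = 0.5000
  cell (2,2): −0.49·log₂0.49 = 0.5043
Sum = 1.956 bits.

1.956 bits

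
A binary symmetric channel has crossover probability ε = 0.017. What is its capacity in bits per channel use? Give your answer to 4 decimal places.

0.8758 bits

Binary symmetric channel: C = 1 − h₂(ε) where h₂ is the binary entropy function.
h₂(0.017) = −0.017·log₂0.017 − 0.983·log₂0.983 = 0.1242.
C = 1 − 0.1242 = 0.8758 bits per channel use.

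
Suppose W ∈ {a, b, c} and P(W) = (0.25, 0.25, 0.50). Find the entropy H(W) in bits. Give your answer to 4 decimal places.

1.5000 bits

H(W) = −Σ p·log₂ p.
  −(0.25)·log₂(0.25) = 0.50000
  −(0.25)·log₂(0.25) = 0.50000
  −(0.50)·log₂(0.50) = 0.50000
Sum: 0.50000 + 0.50000 + 0.50000 = 1.5000 bits.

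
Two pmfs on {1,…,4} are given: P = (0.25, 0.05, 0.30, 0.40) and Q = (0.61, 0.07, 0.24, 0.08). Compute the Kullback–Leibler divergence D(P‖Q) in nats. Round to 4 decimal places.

0.4709 nats

D(P‖Q) = Σ p·ln(p/q).
  0.25·ln(0.25/0.61) = -0.22300
  0.05·ln(0.05/0.07) = -0.01682
  0.30·ln(0.30/0.24) = 0.06694
  0.40·ln(0.40/0.08) = 0.64378
D(P‖Q) = 0.4709 nats.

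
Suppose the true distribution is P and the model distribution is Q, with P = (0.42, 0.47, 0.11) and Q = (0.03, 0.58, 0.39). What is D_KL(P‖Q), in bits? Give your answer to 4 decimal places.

1.2556 bits

D(P‖Q) = Σ p·log₂(p/q).
  0.42·log₂(0.42/0.03) = 1.59909
  0.47·log₂(0.47/0.58) = -0.14259
  0.11·log₂(0.11/0.39) = -0.20086
D(P‖Q) = 1.2556 bits.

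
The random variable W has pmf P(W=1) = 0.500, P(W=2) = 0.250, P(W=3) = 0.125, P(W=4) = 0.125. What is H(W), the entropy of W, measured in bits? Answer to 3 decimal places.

H(W) = −Σ p·log₂ p.
  −(0.500)·log₂(0.500) = 0.5000
  −(0.250)·log₂(0.250) = 0.5000
  −(0.125)·log₂(0.125) = 0.3750
  −(0.125)·log₂(0.125) = 0.3750
Sum: 0.5000 + 0.5000 + 0.3750 + 0.3750 = 1.750 bits.

1.750 bits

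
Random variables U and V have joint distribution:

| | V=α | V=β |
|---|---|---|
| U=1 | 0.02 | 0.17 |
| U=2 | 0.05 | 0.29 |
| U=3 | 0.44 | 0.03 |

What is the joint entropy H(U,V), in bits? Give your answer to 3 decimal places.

H(U,V) = −Σ p(x,y)·log₂ p(x,y) over all 6 cells.
  cell (1,α): −0.02·log₂0.02 = 0.1129
  cell (1,β): −0.17·log₂0.17 = 0.4346
  cell (2,α): −0.05·log₂0.05 = 0.2161
  cell (2,β): −0.29·log₂0.29 = 0.5179
  cell (3,α): −0.44·log₂0.44 = 0.5211
  cell (3,β): −0.03·log₂0.03 = 0.1518
Sum = 1.954 bits.

1.954 bits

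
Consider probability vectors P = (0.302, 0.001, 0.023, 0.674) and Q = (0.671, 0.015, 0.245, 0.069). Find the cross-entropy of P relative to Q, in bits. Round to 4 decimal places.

H(P,Q) = −Σ p·log₂ q.
  −0.302·log₂(0.671) = 0.17384
  −0.001·log₂(0.015) = 0.00606
  −0.023·log₂(0.245) = 0.04667
  −0.674·log₂(0.069) = 2.59979
H(P,Q) = 2.8264 bits.

2.8264 bits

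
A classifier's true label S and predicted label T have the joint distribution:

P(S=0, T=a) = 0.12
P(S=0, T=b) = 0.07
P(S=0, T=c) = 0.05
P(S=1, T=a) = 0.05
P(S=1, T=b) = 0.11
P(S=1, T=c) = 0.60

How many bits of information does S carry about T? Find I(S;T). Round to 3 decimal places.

Marginals: p(S) = (0.2400, 0.7600), p(T) = (0.1700, 0.1800, 0.6500).
I(S;T) = H(S) + H(T) − H(S,T).
H(S) = 0.7950, H(T) = 1.2839, H(S,T) = 1.8603.
I(S;T) = 0.7950 + 1.2839 − 1.8603 = 0.219 bits.

0.219 bits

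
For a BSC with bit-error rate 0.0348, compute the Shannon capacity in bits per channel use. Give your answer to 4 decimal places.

0.7821 bits

Binary symmetric channel: C = 1 − h₂(ε) where h₂ is the binary entropy function.
h₂(0.0348) = −0.0348·log₂0.0348 − 0.9652·log₂0.9652 = 0.2179.
C = 1 − 0.2179 = 0.7821 bits per channel use.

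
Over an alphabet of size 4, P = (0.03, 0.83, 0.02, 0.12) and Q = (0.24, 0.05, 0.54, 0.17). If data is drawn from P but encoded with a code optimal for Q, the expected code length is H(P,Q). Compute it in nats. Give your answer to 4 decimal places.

2.7542 nats

H(P,Q) = −Σ p·ln q.
  −0.03·ln(0.24) = 0.04281
  −0.83·ln(0.05) = 2.48646
  −0.02·ln(0.54) = 0.01232
  −0.12·ln(0.17) = 0.21263
H(P,Q) = 2.7542 nats.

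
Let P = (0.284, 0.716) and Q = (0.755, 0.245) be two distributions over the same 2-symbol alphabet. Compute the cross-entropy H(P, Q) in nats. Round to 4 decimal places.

1.0869 nats

H(P,Q) = −Σ p·ln q.
  −0.284·ln(0.755) = 0.07981
  −0.716·ln(0.245) = 1.00705
H(P,Q) = 1.0869 nats.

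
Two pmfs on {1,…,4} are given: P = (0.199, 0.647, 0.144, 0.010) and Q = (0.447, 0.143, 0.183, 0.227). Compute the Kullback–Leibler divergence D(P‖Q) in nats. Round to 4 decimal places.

D(P‖Q) = Σ p·ln(p/q).
  0.199·ln(0.199/0.447) = -0.16104
  0.647·ln(0.647/0.143) = 0.97665
  0.144·ln(0.144/0.183) = -0.03451
  0.010·ln(0.010/0.227) = -0.03122
D(P‖Q) = 0.7499 nats.

0.7499 nats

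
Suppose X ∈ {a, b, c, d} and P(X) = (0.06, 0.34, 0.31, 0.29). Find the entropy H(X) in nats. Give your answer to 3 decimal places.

1.258 nats

H(X) = −Σ p·ln p.
  −(0.06)·ln(0.06) = 0.1688
  −(0.34)·ln(0.34) = 0.3668
  −(0.31)·ln(0.31) = 0.3631
  −(0.29)·ln(0.29) = 0.3590
Sum: 0.1688 + 0.3668 + 0.3631 + 0.3590 = 1.258 nats.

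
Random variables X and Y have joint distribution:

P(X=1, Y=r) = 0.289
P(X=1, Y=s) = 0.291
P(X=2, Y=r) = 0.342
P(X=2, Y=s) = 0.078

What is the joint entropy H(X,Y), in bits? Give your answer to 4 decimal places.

H(X,Y) = −Σ p(x,y)·log₂ p(x,y) over all 4 cells.
  cell (1,r): −0.289·log₂0.289 = 0.51756
  cell (1,s): −0.291·log₂0.291 = 0.51824
  cell (2,r): −0.342·log₂0.342 = 0.52939
  cell (2,s): −0.078·log₂0.078 = 0.28707
Sum = 1.8523 bits.

1.8523 bits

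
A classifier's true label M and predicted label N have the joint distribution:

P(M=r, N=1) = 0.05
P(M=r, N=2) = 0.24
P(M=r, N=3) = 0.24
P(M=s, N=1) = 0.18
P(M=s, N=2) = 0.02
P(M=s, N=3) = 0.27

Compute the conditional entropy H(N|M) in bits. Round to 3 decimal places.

Chain rule: H(N|M) = H(M,N) − H(M).
Marginals: p(M) = (0.5300, 0.4700), p(N) = (0.2300, 0.2600, 0.5100).
H(M,N) = 2.2726 bits; H(M) = 0.9974 bits.
H(N|M) = 2.2726 − 0.9974 = 1.275 bits.

1.275 bits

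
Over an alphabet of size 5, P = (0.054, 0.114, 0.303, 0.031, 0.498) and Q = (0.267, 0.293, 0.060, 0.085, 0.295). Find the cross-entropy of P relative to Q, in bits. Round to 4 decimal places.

2.5219 bits

H(P,Q) = −Σ p·log₂ q.
  −0.054·log₂(0.267) = 0.10287
  −0.114·log₂(0.293) = 0.20190
  −0.303·log₂(0.060) = 1.22984
  −0.031·log₂(0.085) = 0.11025
  −0.498·log₂(0.295) = 0.87708
H(P,Q) = 2.5219 bits.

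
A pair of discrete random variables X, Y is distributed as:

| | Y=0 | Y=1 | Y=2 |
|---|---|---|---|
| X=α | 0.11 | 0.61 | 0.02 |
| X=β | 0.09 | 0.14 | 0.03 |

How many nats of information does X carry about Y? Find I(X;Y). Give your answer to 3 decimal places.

Marginals: p(X) = (0.7400, 0.2600), p(Y) = (0.2000, 0.7500, 0.0500).
I(X;Y) = H(X) + H(Y) − H(X,Y).
H(X) = 0.5731, H(Y) = 0.6874, H(X,Y) = 1.2197.
I(X;Y) = 0.5731 + 0.6874 − 1.2197 = 0.041 nats.

0.041 nats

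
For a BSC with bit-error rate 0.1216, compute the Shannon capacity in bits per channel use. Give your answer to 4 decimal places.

0.4661 bits

Binary symmetric channel: C = 1 − h₂(ε) where h₂ is the binary entropy function.
h₂(0.1216) = −0.1216·log₂0.1216 − 0.8784·log₂0.8784 = 0.5339.
C = 1 − 0.5339 = 0.4661 bits per channel use.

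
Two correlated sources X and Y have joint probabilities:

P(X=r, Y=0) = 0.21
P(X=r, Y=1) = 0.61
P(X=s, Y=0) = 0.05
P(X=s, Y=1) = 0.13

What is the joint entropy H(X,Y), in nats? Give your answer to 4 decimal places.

1.0443 nats

H(X,Y) = −Σ p(x,y)·ln p(x,y) over all 4 cells.
  cell (r,0): −0.21·ln0.21 = 0.32774
  cell (r,1): −0.61·ln0.61 = 0.30152
  cell (s,0): −0.05·ln0.05 = 0.14979
  cell (s,1): −0.13·ln0.13 = 0.26523
Sum = 1.0443 nats.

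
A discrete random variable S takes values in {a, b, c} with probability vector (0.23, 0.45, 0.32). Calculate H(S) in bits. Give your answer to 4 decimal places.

H(S) = −Σ p·log₂ p.
  −(0.23)·log₂(0.23) = 0.48767
  −(0.45)·log₂(0.45) = 0.51840
  −(0.32)·log₂(0.32) = 0.52603
Sum: 0.48767 + 0.51840 + 0.52603 = 1.5321 bits.

1.5321 bits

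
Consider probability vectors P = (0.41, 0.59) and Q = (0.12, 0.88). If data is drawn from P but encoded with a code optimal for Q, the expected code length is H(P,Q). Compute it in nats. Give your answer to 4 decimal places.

H(P,Q) = −Σ p·ln q.
  −0.41·ln(0.12) = 0.86931
  −0.59·ln(0.88) = 0.07542
H(P,Q) = 0.9447 nats.

0.9447 nats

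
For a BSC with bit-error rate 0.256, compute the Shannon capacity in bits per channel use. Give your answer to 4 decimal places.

Binary symmetric channel: C = 1 − h₂(ε) where h₂ is the binary entropy function.
h₂(0.256) = −0.256·log₂0.256 − 0.744·log₂0.744 = 0.8207.
C = 1 − 0.8207 = 0.1793 bits per channel use.

0.1793 bits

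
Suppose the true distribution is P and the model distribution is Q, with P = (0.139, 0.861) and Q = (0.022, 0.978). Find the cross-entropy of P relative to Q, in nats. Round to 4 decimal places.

0.5497 nats

H(P,Q) = −Σ p·ln q.
  −0.139·ln(0.022) = 0.53052
  −0.861·ln(0.978) = 0.01915
H(P,Q) = 0.5497 nats.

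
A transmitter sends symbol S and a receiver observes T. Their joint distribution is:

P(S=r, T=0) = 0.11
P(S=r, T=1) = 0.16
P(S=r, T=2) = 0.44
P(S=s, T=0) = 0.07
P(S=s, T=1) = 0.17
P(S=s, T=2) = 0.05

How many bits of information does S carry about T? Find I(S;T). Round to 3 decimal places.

Marginals: p(S) = (0.7100, 0.2900), p(T) = (0.1800, 0.3300, 0.4900).
I(S;T) = H(S) + H(T) − H(S,T).
H(S) = 0.8687, H(T) = 1.4774, H(S,T) = 2.2137.
I(S;T) = 0.8687 + 1.4774 − 2.2137 = 0.132 bits.

0.132 bits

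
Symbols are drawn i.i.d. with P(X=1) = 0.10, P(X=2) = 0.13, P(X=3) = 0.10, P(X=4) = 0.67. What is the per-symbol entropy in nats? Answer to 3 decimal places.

H(X) = −Σ p·ln p.
  −(0.10)·ln(0.10) = 0.2303
  −(0.13)·ln(0.13) = 0.2652
  −(0.10)·ln(0.10) = 0.2303
  −(0.67)·ln(0.67) = 0.2683
Sum: 0.2303 + 0.2652 + 0.2303 + 0.2683 = 0.994 nats.

0.994 nats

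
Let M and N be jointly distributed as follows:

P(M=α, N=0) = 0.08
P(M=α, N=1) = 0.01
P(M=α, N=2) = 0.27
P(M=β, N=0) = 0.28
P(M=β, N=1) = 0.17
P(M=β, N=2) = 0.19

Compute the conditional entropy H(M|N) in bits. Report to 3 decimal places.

0.781 bits

Marginals: p(M) = (0.3600, 0.6400), p(N) = (0.3600, 0.1800, 0.4600).
H(M|N) = Σ p(N) · H(M|N=·).
  N=0: p=0.3600, H(M|N=0) = 0.7642
  N=1: p=0.1800, H(M|N=1) = 0.3095
  N=2: p=0.4600, H(M|N=2) = 0.9781
Weighted sum = 0.781 bits.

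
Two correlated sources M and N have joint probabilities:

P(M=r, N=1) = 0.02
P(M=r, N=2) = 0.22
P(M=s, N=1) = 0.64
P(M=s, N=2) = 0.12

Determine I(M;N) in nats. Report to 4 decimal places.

Marginals: p(M) = (0.2400, 0.7600), p(N) = (0.6600, 0.3400).
I(M;N) = H(M) + H(N) − H(M,N).
H(M) = 0.5511, H(N) = 0.6410, H(M,N) = 0.9514.
I(M;N) = 0.5511 + 0.6410 − 0.9514 = 0.2407 nats.

0.2407 nats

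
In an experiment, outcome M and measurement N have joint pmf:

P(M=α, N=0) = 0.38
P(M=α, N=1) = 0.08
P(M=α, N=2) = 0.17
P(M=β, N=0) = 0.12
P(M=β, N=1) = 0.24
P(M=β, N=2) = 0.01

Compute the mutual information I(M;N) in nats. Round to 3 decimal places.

0.165 nats

Marginals: p(M) = (0.6300, 0.3700), p(N) = (0.5000, 0.3200, 0.1800).
I(M;N) = H(M) + H(N) − H(M,N).
H(M) = 0.6590, H(N) = 1.0199, H(M,N) = 1.5140.
I(M;N) = 0.6590 + 1.0199 − 1.5140 = 0.165 nats.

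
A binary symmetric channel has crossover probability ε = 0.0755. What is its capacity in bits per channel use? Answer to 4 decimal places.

0.6139 bits

Binary symmetric channel: C = 1 − h₂(ε) where h₂ is the binary entropy function.
h₂(0.0755) = −0.0755·log₂0.0755 − 0.9245·log₂0.9245 = 0.3861.
C = 1 − 0.3861 = 0.6139 bits per channel use.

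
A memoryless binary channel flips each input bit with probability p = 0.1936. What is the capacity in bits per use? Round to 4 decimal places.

0.2911 bits

Binary symmetric channel: C = 1 − h₂(ε) where h₂ is the binary entropy function.
h₂(0.1936) = −0.1936·log₂0.1936 − 0.8064·log₂0.8064 = 0.7089.
C = 1 − 0.7089 = 0.2911 bits per channel use.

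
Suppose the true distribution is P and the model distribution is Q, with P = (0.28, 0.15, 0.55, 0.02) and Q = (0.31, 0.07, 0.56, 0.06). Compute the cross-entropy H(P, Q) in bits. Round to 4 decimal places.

H(P,Q) = −Σ p·log₂ q.
  −0.28·log₂(0.31) = 0.47310
  −0.15·log₂(0.07) = 0.57548
  −0.55·log₂(0.56) = 0.46008
  −0.02·log₂(0.06) = 0.08118
H(P,Q) = 1.5898 bits.

1.5898 bits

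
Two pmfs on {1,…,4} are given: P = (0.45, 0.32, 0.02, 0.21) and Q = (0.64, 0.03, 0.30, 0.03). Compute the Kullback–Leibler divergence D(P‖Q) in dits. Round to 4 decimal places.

0.4141 dits

D(P‖Q) = Σ p·log₁₀(p/q).
  0.45·log₁₀(0.45/0.64) = -0.06884
  0.32·log₁₀(0.32/0.03) = 0.32897
  0.02·log₁₀(0.02/0.30) = -0.02352
  0.21·log₁₀(0.21/0.03) = 0.17747
D(P‖Q) = 0.4141 dits.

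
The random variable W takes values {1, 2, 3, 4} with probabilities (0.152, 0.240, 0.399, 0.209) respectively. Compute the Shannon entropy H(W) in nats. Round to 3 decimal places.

1.323 nats

H(W) = −Σ p·ln p.
  −(0.152)·ln(0.152) = 0.2863
  −(0.240)·ln(0.240) = 0.3425
  −(0.399)·ln(0.399) = 0.3666
  −(0.209)·ln(0.209) = 0.3272
Sum: 0.2863 + 0.3425 + 0.3666 + 0.3272 = 1.323 nats.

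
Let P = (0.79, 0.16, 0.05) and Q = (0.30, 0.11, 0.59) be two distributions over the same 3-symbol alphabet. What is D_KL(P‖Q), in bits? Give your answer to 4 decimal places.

1.0120 bits

D(P‖Q) = Σ p·log₂(p/q).
  0.79·log₂(0.79/0.30) = 1.10354
  0.16·log₂(0.16/0.11) = 0.08649
  0.05·log₂(0.05/0.59) = -0.17804
D(P‖Q) = 1.0120 bits.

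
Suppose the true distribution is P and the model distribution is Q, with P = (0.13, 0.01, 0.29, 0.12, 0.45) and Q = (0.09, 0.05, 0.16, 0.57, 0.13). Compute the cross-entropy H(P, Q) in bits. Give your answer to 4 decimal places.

H(P,Q) = −Σ p·log₂ q.
  −0.13·log₂(0.09) = 0.45161
  −0.01·log₂(0.05) = 0.04322
  −0.29·log₂(0.16) = 0.76672
  −0.12·log₂(0.57) = 0.09732
  −0.45·log₂(0.13) = 1.32454
H(P,Q) = 2.6834 bits.

2.6834 bits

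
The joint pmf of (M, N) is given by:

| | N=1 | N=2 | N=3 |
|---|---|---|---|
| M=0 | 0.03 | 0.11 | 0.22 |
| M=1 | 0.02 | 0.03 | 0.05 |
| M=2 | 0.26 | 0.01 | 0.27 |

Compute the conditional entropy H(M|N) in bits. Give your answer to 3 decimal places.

Chain rule: H(M|N) = H(M,N) − H(N).
Marginals: p(M) = (0.3600, 0.1000, 0.5400), p(N) = (0.3100, 0.1500, 0.5400).
H(M,N) = 2.5451 bits; H(N) = 1.4144 bits.
H(M|N) = 2.5451 − 1.4144 = 1.131 bits.

1.131 bits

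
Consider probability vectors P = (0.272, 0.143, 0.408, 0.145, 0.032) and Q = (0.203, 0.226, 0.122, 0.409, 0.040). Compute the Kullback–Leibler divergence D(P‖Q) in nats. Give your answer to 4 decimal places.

D(P‖Q) = Σ p·ln(p/q).
  0.272·ln(0.272/0.203) = 0.07959
  0.143·ln(0.143/0.226) = -0.06545
  0.408·ln(0.408/0.122) = 0.49256
  0.145·ln(0.145/0.409) = -0.15036
  0.032·ln(0.032/0.040) = -0.00714
D(P‖Q) = 0.3492 nats.

0.3492 nats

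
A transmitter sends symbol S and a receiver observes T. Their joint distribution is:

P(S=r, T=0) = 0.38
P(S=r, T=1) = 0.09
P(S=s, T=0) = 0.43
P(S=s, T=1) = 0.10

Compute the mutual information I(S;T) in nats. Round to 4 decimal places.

0.0000 nats

Marginals: p(S) = (0.4700, 0.5300), p(T) = (0.8100, 0.1900).
I(S;T) = Σ p(x,y)·ln[p(x,y)/(p(x)p(y))].
  (r,0): 0.38·ln(0.9982) = -0.00070
  (r,1): 0.09·ln(1.0078) = 0.00070
  (s,0): 0.43·ln(1.0016) = 0.00070
  (s,1): 0.10·ln(0.9930) = -0.00070
Sum = 0.0000 nats.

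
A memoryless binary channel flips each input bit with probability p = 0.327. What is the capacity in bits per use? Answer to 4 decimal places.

0.0882 bits

Binary symmetric channel: C = 1 − h₂(ε) where h₂ is the binary entropy function.
h₂(0.327) = −0.327·log₂0.327 − 0.673·log₂0.673 = 0.9118.
C = 1 − 0.9118 = 0.0882 bits per channel use.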